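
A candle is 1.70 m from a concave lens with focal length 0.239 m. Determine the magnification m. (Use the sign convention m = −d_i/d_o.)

m = +0.123

For a concave lens, f = -0.239 m.
1/d_i = 1/f − 1/d_o = 1/(-0.2390) − 1/(1.70) = -4.772, so d_i = -0.2095 m.
m = −d_i/d_o = −(-0.2095)/(1.70) = +0.123.
The image is virtual, upright and reduced, on the same side as the object.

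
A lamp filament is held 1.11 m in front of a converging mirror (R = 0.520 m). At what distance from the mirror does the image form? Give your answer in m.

0.340 m

f = R/2 = 0.520/2 = 0.2600 m.
Mirror equation: 1/q = 1/f − 1/p = 1/(0.2600) − 1/(1.11) = 3.846 − 0.9009 = 2.945, so q = 0.340 m.
The image is real, inverted and reduced, in front of the mirror.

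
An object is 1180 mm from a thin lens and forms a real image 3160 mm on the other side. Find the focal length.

f = 859 mm (converging)

Real image ⇒ d_i = +3160 mm.
1/f = 1/d_o + 1/d_i = 1/(1180) + 1/(3160) = 0.001164, so f = 859 mm.
Since f is positive, the thin lens is converging.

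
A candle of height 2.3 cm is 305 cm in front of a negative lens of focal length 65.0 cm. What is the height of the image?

0.404 cm

For a negative lens, f = -65.0 cm.
1/d_i = 1/f − 1/d_o = 1/(-65.00) − 1/(305) = -0.01866, so d_i = -53.58 cm.
m = −d_i/d_o = +0.1757.
|h_i| = |m|·h_o = 0.1757 × 2.3 = 0.404 cm. The image is virtual, upright and reduced, on the same side as the object.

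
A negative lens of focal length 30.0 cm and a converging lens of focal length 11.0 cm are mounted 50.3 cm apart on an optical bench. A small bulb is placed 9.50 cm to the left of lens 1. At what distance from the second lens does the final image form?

Lens 1 is diverging, so f₁ = −30.0 cm.
Lens 1: 1/d_i1 = 1/f₁ − 1/d_o1 = 1/(-30.0) − 1/(9.50) = -0.1386, so d_i1 = -7.215 cm.
The intermediate image is 7.215 cm to the left of lens 1 (virtual), which is 50.3 − (-7.215) = 57.52 cm to the left of lens 2, so d_o2 = +57.52 cm.
Lens 2: 1/d_i2 = 1/f₂ − 1/d_o2 = 1/(11.0) − 1/(57.52) = 0.07352, so d_i2 = 13.6 cm.
The final image is real, 13.6 cm to the right of lens 2 (overall magnification ≈ -0.18).

13.6 cm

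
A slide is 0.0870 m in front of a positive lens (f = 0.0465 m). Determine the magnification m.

1/d_i = 1/f − 1/d_o = 1/(0.04650) − 1/(0.0870) = 10.01, so d_i = 0.09989 m.
m = −d_i/d_o = −(0.09989)/(0.0870) = -1.15.
The image is real, inverted and enlarged, on the far side of the lens.

m = -1.15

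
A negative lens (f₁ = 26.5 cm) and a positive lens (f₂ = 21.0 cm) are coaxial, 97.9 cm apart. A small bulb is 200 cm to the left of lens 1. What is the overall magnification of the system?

f₁ = −26.5 cm (diverging).
Lens 1: 1/d_i1 = 1/(-26.5) − 1/(200) = -0.04274, so d_i1 = -23.40 cm; m₁ = −d_i1/d_o1 = +0.1170.
d_o2 = 97.9 − (-23.40) = 121.3 cm.
Lens 2: 1/d_i2 = 1/(21.0) − 1/(121.3) = 0.03938, so d_i2 = 25.40 cm; m₂ = −d_i2/d_o2 = -0.2094.
m = m₁·m₂ = (+0.1170)(-0.2094) = -0.0245.

m = -0.0245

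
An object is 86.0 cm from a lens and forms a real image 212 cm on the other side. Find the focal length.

Real image ⇒ d_i = +212 cm.
1/f = 1/d_o + 1/d_i = 1/(86.0) + 1/(212) = 0.01634, so f = 61.2 cm.
Since f is positive, the lens is converging.

f = 61.2 cm (converging)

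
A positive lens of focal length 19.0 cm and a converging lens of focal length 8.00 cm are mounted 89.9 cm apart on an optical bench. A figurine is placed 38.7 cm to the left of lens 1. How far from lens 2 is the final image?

9.44 cm

Lens 1: 1/d_i1 = 1/f₁ − 1/d_o1 = 1/(19.0) − 1/(38.7) = 0.02679, so d_i1 = 37.32 cm.
The intermediate image is 37.32 cm to the right of lens 1, which is 89.9 − (37.32) = 52.58 cm to the left of lens 2, so d_o2 = +52.58 cm.
Lens 2: 1/d_i2 = 1/f₂ − 1/d_o2 = 1/(8.00) − 1/(52.58) = 0.1060, so d_i2 = 9.44 cm.
The final image is real, 9.44 cm to the right of lens 2 (overall magnification ≈ 0.17).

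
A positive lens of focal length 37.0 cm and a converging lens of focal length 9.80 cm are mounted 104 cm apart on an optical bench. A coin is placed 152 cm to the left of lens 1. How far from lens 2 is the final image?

11.9 cm

Lens 1: 1/d_i1 = 1/f₁ − 1/d_o1 = 1/(37.0) − 1/(152) = 0.02045, so d_i1 = 48.90 cm.
The intermediate image is 48.90 cm to the right of lens 1, which is 104 − (48.90) = 55.10 cm to the left of lens 2, so d_o2 = +55.10 cm.
Lens 2: 1/d_i2 = 1/f₂ − 1/d_o2 = 1/(9.80) − 1/(55.10) = 0.08389, so d_i2 = 11.9 cm.
The final image is real, 11.9 cm to the right of lens 2 (overall magnification ≈ 0.070).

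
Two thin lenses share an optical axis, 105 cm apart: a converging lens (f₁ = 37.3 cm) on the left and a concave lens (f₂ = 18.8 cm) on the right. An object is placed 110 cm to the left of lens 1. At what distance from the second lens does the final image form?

13.6 cm

Lens 1: 1/d_i1 = 1/f₁ − 1/d_o1 = 1/(37.3) − 1/(110) = 0.01772, so d_i1 = 56.44 cm.
The intermediate image is 56.44 cm to the right of lens 1, which is 105 − (56.44) = 48.56 cm to the left of lens 2, so d_o2 = +48.56 cm.
Lens 2 is diverging, so f₂ = −18.8 cm.
Lens 2: 1/d_i2 = 1/f₂ − 1/d_o2 = 1/(-18.8) − 1/(48.56) = -0.07378, so d_i2 = -13.6 cm.
The final image is virtual, 13.6 cm to the left of lens 2 (overall magnification ≈ -0.14).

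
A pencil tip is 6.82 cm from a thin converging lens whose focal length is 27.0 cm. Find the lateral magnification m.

m = +1.34

1/d_i = 1/f − 1/d_o = 1/(27.00) − 1/(6.82) = -0.1096, so d_i = -9.125 cm.
m = −d_i/d_o = −(-9.125)/(6.82) = +1.34.
The image is virtual, upright and enlarged, on the same side as the object.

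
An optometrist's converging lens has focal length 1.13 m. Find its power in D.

P = 1/f = 1/(1.13 m) = +0.885 D.

P = +0.885 D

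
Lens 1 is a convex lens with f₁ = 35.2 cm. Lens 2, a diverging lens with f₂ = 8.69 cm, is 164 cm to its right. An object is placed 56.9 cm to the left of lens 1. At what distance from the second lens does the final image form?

7.75 cm

Lens 1: 1/d_i1 = 1/f₁ − 1/d_o1 = 1/(35.2) − 1/(56.9) = 0.01083, so d_i1 = 92.30 cm.
The intermediate image is 92.30 cm to the right of lens 1, which is 164 − (92.30) = 71.70 cm to the left of lens 2, so d_o2 = +71.70 cm.
Lens 2 is diverging, so f₂ = −8.69 cm.
Lens 2: 1/d_i2 = 1/f₂ − 1/d_o2 = 1/(-8.69) − 1/(71.70) = -0.1290, so d_i2 = -7.75 cm.
The final image is virtual, 7.75 cm to the left of lens 2 (overall magnification ≈ -0.18).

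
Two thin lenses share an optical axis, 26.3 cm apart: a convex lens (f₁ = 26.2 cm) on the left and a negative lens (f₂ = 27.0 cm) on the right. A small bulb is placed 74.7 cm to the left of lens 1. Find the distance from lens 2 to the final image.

29.3 cm

Lens 1: 1/d_i1 = 1/f₁ − 1/d_o1 = 1/(26.2) − 1/(74.7) = 0.02478, so d_i1 = 40.35 cm.
The intermediate image is 40.35 cm to the right of lens 1, which lies 14.05 cm to the right of lens 2 — a virtual object — so d_o2 = −14.05 cm.
Lens 2 is diverging, so f₂ = −27.0 cm.
Lens 2: 1/d_i2 = 1/f₂ − 1/d_o2 = 1/(-27.0) − 1/(-14.05) = 0.03414, so d_i2 = 29.3 cm.
The final image is real, 29.3 cm to the right of lens 2 (overall magnification ≈ -1.1).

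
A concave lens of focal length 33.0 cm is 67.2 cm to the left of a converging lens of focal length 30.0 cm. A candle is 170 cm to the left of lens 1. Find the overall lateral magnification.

m = -0.0752

f₁ = −33.0 cm (diverging).
Lens 1: 1/d_i1 = 1/(-33.0) − 1/(170) = -0.03619, so d_i1 = -27.64 cm; m₁ = −d_i1/d_o1 = +0.1626.
d_o2 = 67.2 − (-27.64) = 94.84 cm.
Lens 2: 1/d_i2 = 1/(30.0) − 1/(94.84) = 0.02279, so d_i2 = 43.88 cm; m₂ = −d_i2/d_o2 = -0.4627.
m = m₁·m₂ = (+0.1626)(-0.4627) = -0.0752.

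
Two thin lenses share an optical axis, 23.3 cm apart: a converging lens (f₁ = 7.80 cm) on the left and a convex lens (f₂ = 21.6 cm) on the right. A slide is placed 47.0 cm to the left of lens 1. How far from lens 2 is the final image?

Lens 1: 1/d_i1 = 1/f₁ − 1/d_o1 = 1/(7.80) − 1/(47.0) = 0.1069, so d_i1 = 9.352 cm.
The intermediate image is 9.352 cm to the right of lens 1, which is 23.3 − (9.352) = 13.95 cm to the left of lens 2, so d_o2 = +13.95 cm.
Lens 2: 1/d_i2 = 1/f₂ − 1/d_o2 = 1/(21.6) − 1/(13.95) = -0.02539, so d_i2 = -39.4 cm.
The final image is virtual, 39.4 cm to the left of lens 2 (overall magnification ≈ -0.56).

39.4 cm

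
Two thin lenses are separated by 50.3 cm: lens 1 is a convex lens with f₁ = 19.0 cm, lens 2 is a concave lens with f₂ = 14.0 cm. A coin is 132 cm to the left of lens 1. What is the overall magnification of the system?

m = -0.0559

Lens 1: 1/d_i1 = 1/(19.0) − 1/(132) = 0.04506, so d_i1 = 22.19 cm; m₁ = −d_i1/d_o1 = -0.1681.
d_o2 = 50.3 − (22.19) = 28.11 cm.
f₂ = −14.0 cm (diverging).
Lens 2: 1/d_i2 = 1/(-14.0) − 1/(28.11) = -0.1070, so d_i2 = -9.346 cm; m₂ = −d_i2/d_o2 = +0.3325.
m = m₁·m₂ = (-0.1681)(+0.3325) = -0.0559.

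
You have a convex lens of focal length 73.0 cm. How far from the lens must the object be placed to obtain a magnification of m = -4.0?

91.2 cm

m = −d_i/d_o ⇒ d_i = −m·d_o.
1/f = 1/d_o + 1/d_i = 1/d_o − 1/(m·d_o) = (1 − 1/m)/d_o, so d_o = f(1 − 1/m) = (73.00)(1 − 1/(-4.0)) = 91.2 cm.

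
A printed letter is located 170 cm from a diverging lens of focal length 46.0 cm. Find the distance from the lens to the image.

36.2 cm

For a diverging lens, f = -46.0 cm.
Lens equation: 1/q = 1/f − 1/p = 1/(-46.00) − 1/(170) = -0.02174 − 0.005882 = -0.02762, so q = -36.2 cm.
The image is virtual, upright and reduced, on the same side as the object.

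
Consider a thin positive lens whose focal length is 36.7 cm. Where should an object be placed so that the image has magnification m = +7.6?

31.9 cm

m = −d_i/d_o ⇒ d_i = −m·d_o.
1/f = 1/d_o + 1/d_i = 1/d_o − 1/(m·d_o) = (1 − 1/m)/d_o, so d_o = f(1 − 1/m) = (36.70)(1 − 1/(+7.6)) = 31.9 cm.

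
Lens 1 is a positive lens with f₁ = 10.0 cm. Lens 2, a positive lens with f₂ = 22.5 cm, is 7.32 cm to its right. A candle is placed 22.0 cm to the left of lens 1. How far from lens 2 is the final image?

Lens 1: 1/d_i1 = 1/f₁ − 1/d_o1 = 1/(10.0) − 1/(22.0) = 0.05455, so d_i1 = 18.33 cm.
The intermediate image is 18.33 cm to the right of lens 1, which lies 11.01 cm to the right of lens 2 — a virtual object — so d_o2 = −11.01 cm.
Lens 2: 1/d_i2 = 1/f₂ − 1/d_o2 = 1/(22.5) − 1/(-11.01) = 0.1353, so d_i2 = 7.39 cm.
The final image is real, 7.39 cm to the right of lens 2 (overall magnification ≈ -0.56).

7.39 cm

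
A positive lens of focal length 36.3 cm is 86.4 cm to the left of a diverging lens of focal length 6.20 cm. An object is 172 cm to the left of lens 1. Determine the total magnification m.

m = -0.0356

Lens 1: 1/d_i1 = 1/(36.3) − 1/(172) = 0.02173, so d_i1 = 46.01 cm; m₁ = −d_i1/d_o1 = -0.2675.
d_o2 = 86.4 − (46.01) = 40.39 cm.
f₂ = −6.20 cm (diverging).
Lens 2: 1/d_i2 = 1/(-6.20) − 1/(40.39) = -0.1860, so d_i2 = -5.375 cm; m₂ = −d_i2/d_o2 = +0.1331.
m = m₁·m₂ = (-0.2675)(+0.1331) = -0.0356.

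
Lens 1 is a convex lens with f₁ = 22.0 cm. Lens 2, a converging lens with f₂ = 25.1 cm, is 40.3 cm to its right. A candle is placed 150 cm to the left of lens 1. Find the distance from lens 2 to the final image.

Lens 1: 1/d_i1 = 1/f₁ − 1/d_o1 = 1/(22.0) − 1/(150) = 0.03879, so d_i1 = 25.78 cm.
The intermediate image is 25.78 cm to the right of lens 1, which is 40.3 − (25.78) = 14.52 cm to the left of lens 2, so d_o2 = +14.52 cm.
Lens 2: 1/d_i2 = 1/f₂ − 1/d_o2 = 1/(25.1) − 1/(14.52) = -0.02903, so d_i2 = -34.4 cm.
The final image is virtual, 34.4 cm to the left of lens 2 (overall magnification ≈ -0.41).

34.4 cm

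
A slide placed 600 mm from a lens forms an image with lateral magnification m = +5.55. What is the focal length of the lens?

m = −d_i/d_o ⇒ d_i = −m·d_o = −(+5.55)·(600) = -3330 mm.
1/f = 1/d_o + 1/d_i = 1/(600) + 1/(-3330) = 0.001366, so f = 732 mm.
Since f is positive, the lens is converging.

f = 732 mm (converging)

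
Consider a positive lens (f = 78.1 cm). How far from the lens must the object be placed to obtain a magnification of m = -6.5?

90.1 cm

m = −d_i/d_o ⇒ d_i = −m·d_o.
1/f = 1/d_o + 1/d_i = 1/d_o − 1/(m·d_o) = (1 − 1/m)/d_o, so d_o = f(1 − 1/m) = (78.10)(1 − 1/(-6.5)) = 90.1 cm.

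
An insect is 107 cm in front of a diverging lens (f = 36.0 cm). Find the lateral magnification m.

m = +0.252

For a diverging lens, f = -36.0 cm.
1/d_i = 1/f − 1/d_o = 1/(-36.00) − 1/(107) = -0.03712, so d_i = -26.94 cm.
m = −d_i/d_o = −(-26.94)/(107) = +0.252.
The image is virtual, upright and reduced, on the same side as the object.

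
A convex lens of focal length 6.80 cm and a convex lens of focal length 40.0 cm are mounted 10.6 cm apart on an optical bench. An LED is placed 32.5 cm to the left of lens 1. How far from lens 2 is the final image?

2.11 cm

Lens 1: 1/d_i1 = 1/f₁ − 1/d_o1 = 1/(6.80) − 1/(32.5) = 0.1163, so d_i1 = 8.599 cm.
The intermediate image is 8.599 cm to the right of lens 1, which is 10.6 − (8.599) = 2.001 cm to the left of lens 2, so d_o2 = +2.001 cm.
Lens 2: 1/d_i2 = 1/f₂ − 1/d_o2 = 1/(40.0) − 1/(2.001) = -0.4748, so d_i2 = -2.11 cm.
The final image is virtual, 2.11 cm to the left of lens 2 (overall magnification ≈ -0.28).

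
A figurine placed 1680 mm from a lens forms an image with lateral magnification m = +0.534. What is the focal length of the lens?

m = −d_i/d_o ⇒ d_i = −m·d_o = −(+0.534)·(1680) = -897.1 mm.
1/f = 1/d_o + 1/d_i = 1/(1680) + 1/(-897.1) = -0.0005195, so f = -1930 mm.
Since f is negative, the lens is diverging.

f = -1930 mm (diverging)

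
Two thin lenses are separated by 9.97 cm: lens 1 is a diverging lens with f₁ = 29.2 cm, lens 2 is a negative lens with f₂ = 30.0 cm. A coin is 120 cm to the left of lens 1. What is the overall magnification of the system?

m = +0.0925

f₁ = −29.2 cm (diverging).
Lens 1: 1/d_i1 = 1/(-29.2) − 1/(120) = -0.04258, so d_i1 = -23.49 cm; m₁ = −d_i1/d_o1 = +0.1957.
d_o2 = 9.97 − (-23.49) = 33.46 cm.
f₂ = −30.0 cm (diverging).
Lens 2: 1/d_i2 = 1/(-30.0) − 1/(33.46) = -0.06322, so d_i2 = -15.82 cm; m₂ = −d_i2/d_o2 = +0.4727.
m = m₁·m₂ = (+0.1957)(+0.4727) = +0.0925.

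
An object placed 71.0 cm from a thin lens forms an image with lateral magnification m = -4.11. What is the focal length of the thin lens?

m = −d_i/d_o ⇒ d_i = −m·d_o = −(-4.11)·(71.0) = 291.8 cm.
1/f = 1/d_o + 1/d_i = 1/(71.0) + 1/(291.8) = 0.01751, so f = 57.1 cm.
Since f is positive, the thin lens is converging.

f = 57.1 cm (converging)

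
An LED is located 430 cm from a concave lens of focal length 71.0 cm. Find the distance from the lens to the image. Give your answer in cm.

For a concave lens, f = -71.0 cm.
Lens equation: 1/d_i = 1/f − 1/d_o = 1/(-71.00) − 1/(430) = -0.01408 − 0.002326 = -0.01641, so d_i = -60.9 cm.
The image is virtual, upright and reduced, on the same side as the object.

60.9 cm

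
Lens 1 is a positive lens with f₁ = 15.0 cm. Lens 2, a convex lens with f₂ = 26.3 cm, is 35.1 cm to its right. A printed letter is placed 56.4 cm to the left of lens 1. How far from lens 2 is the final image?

Lens 1: 1/d_i1 = 1/f₁ − 1/d_o1 = 1/(15.0) − 1/(56.4) = 0.04894, so d_i1 = 20.43 cm.
The intermediate image is 20.43 cm to the right of lens 1, which is 35.1 − (20.43) = 14.67 cm to the left of lens 2, so d_o2 = +14.67 cm.
Lens 2: 1/d_i2 = 1/f₂ − 1/d_o2 = 1/(26.3) − 1/(14.67) = -0.03014, so d_i2 = -33.2 cm.
The final image is virtual, 33.2 cm to the left of lens 2 (overall magnification ≈ -0.82).

33.2 cm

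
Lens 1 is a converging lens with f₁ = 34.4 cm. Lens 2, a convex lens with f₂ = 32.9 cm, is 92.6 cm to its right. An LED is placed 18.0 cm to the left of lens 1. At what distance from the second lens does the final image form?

44.0 cm

Lens 1: 1/d_i1 = 1/f₁ − 1/d_o1 = 1/(34.4) − 1/(18.0) = -0.02649, so d_i1 = -37.76 cm.
The intermediate image is 37.76 cm to the left of lens 1 (virtual), which is 92.6 − (-37.76) = 130.4 cm to the left of lens 2, so d_o2 = +130.4 cm.
Lens 2: 1/d_i2 = 1/f₂ − 1/d_o2 = 1/(32.9) − 1/(130.4) = 0.02273, so d_i2 = 44.0 cm.
The final image is real, 44.0 cm to the right of lens 2 (overall magnification ≈ -0.71).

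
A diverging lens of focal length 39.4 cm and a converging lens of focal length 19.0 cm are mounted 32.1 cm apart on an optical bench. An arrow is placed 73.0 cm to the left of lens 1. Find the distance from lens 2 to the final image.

Lens 1 is diverging, so f₁ = −39.4 cm.
Lens 1: 1/d_i1 = 1/f₁ − 1/d_o1 = 1/(-39.4) − 1/(73.0) = -0.03908, so d_i1 = -25.59 cm.
The intermediate image is 25.59 cm to the left of lens 1 (virtual), which is 32.1 − (-25.59) = 57.69 cm to the left of lens 2, so d_o2 = +57.69 cm.
Lens 2: 1/d_i2 = 1/f₂ − 1/d_o2 = 1/(19.0) − 1/(57.69) = 0.03530, so d_i2 = 28.3 cm.
The final image is real, 28.3 cm to the right of lens 2 (overall magnification ≈ -0.17).

28.3 cm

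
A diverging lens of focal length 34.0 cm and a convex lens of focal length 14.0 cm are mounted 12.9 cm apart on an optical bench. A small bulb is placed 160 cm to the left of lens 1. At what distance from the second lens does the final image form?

21.3 cm

Lens 1 is diverging, so f₁ = −34.0 cm.
Lens 1: 1/d_i1 = 1/f₁ − 1/d_o1 = 1/(-34.0) − 1/(160) = -0.03566, so d_i1 = -28.04 cm.
The intermediate image is 28.04 cm to the left of lens 1 (virtual), which is 12.9 − (-28.04) = 40.94 cm to the left of lens 2, so d_o2 = +40.94 cm.
Lens 2: 1/d_i2 = 1/f₂ − 1/d_o2 = 1/(14.0) − 1/(40.94) = 0.04700, so d_i2 = 21.3 cm.
The final image is real, 21.3 cm to the right of lens 2 (overall magnification ≈ -0.091).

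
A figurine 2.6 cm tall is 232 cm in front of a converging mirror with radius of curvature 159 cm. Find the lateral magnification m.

f = R/2 = 159/2 = 79.50 cm.
1/d_i = 1/f − 1/d_o = 1/(79.50) − 1/(232) = 0.008268, so d_i = 120.9 cm.
m = −d_i/d_o = −(120.9)/(232) = -0.521.
The image is real, inverted and reduced, in front of the mirror.

m = -0.521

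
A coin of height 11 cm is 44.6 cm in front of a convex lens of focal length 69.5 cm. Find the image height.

1/d_i = 1/f − 1/d_o = 1/(69.50) − 1/(44.6) = -0.008033, so d_i = -124.5 cm.
m = −d_i/d_o = +2.791.
|h_i| = |m|·h_o = 2.791 × 11 = 30.7 cm. The image is virtual, upright and enlarged, on the same side as the object.

30.7 cm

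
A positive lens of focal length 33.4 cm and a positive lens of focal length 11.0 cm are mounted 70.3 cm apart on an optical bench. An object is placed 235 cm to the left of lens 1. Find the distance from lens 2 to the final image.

Lens 1: 1/d_i1 = 1/f₁ − 1/d_o1 = 1/(33.4) − 1/(235) = 0.02568, so d_i1 = 38.93 cm.
The intermediate image is 38.93 cm to the right of lens 1, which is 70.3 − (38.93) = 31.37 cm to the left of lens 2, so d_o2 = +31.37 cm.
Lens 2: 1/d_i2 = 1/f₂ − 1/d_o2 = 1/(11.0) − 1/(31.37) = 0.05903, so d_i2 = 16.9 cm.
The final image is real, 16.9 cm to the right of lens 2 (overall magnification ≈ 0.089).

16.9 cm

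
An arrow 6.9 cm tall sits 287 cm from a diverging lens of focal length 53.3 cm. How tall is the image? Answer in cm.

For a diverging lens, f = -53.3 cm.
1/d_i = 1/f − 1/d_o = 1/(-53.30) − 1/(287) = -0.02225, so d_i = -44.95 cm.
m = −d_i/d_o = +0.1566.
|h_i| = |m|·h_o = 0.1566 × 6.9 = 1.08 cm. The image is virtual, upright and reduced, on the same side as the object.

1.08 cm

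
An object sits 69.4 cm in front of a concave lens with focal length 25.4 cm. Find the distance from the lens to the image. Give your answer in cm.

For a concave lens, f = -25.4 cm.
Lens equation: 1/d_i = 1/f − 1/d_o = 1/(-25.40) − 1/(69.4) = -0.03937 − 0.01441 = -0.05378, so d_i = -18.6 cm.
The image is virtual, upright and reduced, on the same side as the object.

18.6 cm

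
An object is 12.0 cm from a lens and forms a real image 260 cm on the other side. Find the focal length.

f = 11.5 cm (converging)

Real image ⇒ d_i = +260 cm.
1/f = 1/d_o + 1/d_i = 1/(12.0) + 1/(260) = 0.08718, so f = 11.5 cm.
Since f is positive, the lens is converging.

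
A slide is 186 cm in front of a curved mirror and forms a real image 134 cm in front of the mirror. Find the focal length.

f = 77.9 cm (concave)

Real image ⇒ d_i = +134 cm.
1/f = 1/d_o + 1/d_i = 1/(186) + 1/(134) = 0.01284, so f = 77.9 cm.
Since f is positive, the curved mirror is concave.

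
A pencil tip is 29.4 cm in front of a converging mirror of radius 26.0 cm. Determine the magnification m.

f = R/2 = 26.0/2 = 13.00 cm.
1/d_i = 1/f − 1/d_o = 1/(13.00) − 1/(29.4) = 0.04291, so d_i = 23.30 cm.
m = −d_i/d_o = −(23.30)/(29.4) = -0.793.
The image is real, inverted and reduced, in front of the mirror.

m = -0.793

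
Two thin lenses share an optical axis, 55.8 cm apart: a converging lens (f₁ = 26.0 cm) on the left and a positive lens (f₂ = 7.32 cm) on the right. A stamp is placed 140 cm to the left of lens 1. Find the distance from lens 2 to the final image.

Lens 1: 1/d_i1 = 1/f₁ − 1/d_o1 = 1/(26.0) − 1/(140) = 0.03132, so d_i1 = 31.93 cm.
The intermediate image is 31.93 cm to the right of lens 1, which is 55.8 − (31.93) = 23.87 cm to the left of lens 2, so d_o2 = +23.87 cm.
Lens 2: 1/d_i2 = 1/f₂ − 1/d_o2 = 1/(7.32) − 1/(23.87) = 0.09472, so d_i2 = 10.6 cm.
The final image is real, 10.6 cm to the right of lens 2 (overall magnification ≈ 0.10).

10.6 cm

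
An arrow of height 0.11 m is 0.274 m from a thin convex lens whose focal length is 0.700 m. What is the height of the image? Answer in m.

1/d_i = 1/f − 1/d_o = 1/(0.7000) − 1/(0.274) = -2.221, so d_i = -0.4502 m.
m = −d_i/d_o = +1.643.
|h_i| = |m|·h_o = 1.643 × 0.11 = 0.181 m. The image is virtual, upright and enlarged, on the same side as the object.

0.181 m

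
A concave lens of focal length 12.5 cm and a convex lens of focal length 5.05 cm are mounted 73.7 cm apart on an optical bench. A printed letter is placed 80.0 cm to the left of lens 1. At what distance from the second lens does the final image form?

Lens 1 is diverging, so f₁ = −12.5 cm.
Lens 1: 1/d_i1 = 1/f₁ − 1/d_o1 = 1/(-12.5) − 1/(80.0) = -0.09250, so d_i1 = -10.81 cm.
The intermediate image is 10.81 cm to the left of lens 1 (virtual), which is 73.7 − (-10.81) = 84.51 cm to the left of lens 2, so d_o2 = +84.51 cm.
Lens 2: 1/d_i2 = 1/f₂ − 1/d_o2 = 1/(5.05) − 1/(84.51) = 0.1862, so d_i2 = 5.37 cm.
The final image is real, 5.37 cm to the right of lens 2 (overall magnification ≈ -0.0086).

5.37 cm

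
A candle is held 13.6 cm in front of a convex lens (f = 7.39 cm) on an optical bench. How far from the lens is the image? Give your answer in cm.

16.2 cm

Lens equation: 1/q = 1/f − 1/p = 1/(7.390) − 1/(13.6) = 0.1353 − 0.07353 = 0.06179, so q = 16.2 cm.
The image is real, inverted and enlarged, on the far side of the lens.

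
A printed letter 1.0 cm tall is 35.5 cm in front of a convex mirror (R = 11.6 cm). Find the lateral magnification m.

f = R/2 = 11.6/2 = 5.800 cm; for a convex mirror, f = -5.800 cm.
1/d_i = 1/f − 1/d_o = 1/(-5.800) − 1/(35.5) = -0.2006, so d_i = -4.985 cm.
m = −d_i/d_o = −(-4.985)/(35.5) = +0.140.
The image is virtual, upright and reduced, behind the mirror.

m = +0.140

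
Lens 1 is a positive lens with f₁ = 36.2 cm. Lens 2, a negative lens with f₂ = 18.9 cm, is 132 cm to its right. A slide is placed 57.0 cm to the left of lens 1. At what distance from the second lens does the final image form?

12.0 cm

Lens 1: 1/d_i1 = 1/f₁ − 1/d_o1 = 1/(36.2) − 1/(57.0) = 0.01008, so d_i1 = 99.20 cm.
The intermediate image is 99.20 cm to the right of lens 1, which is 132 − (99.20) = 32.80 cm to the left of lens 2, so d_o2 = +32.80 cm.
Lens 2 is diverging, so f₂ = −18.9 cm.
Lens 2: 1/d_i2 = 1/f₂ − 1/d_o2 = 1/(-18.9) − 1/(32.80) = -0.08340, so d_i2 = -12.0 cm.
The final image is virtual, 12.0 cm to the left of lens 2 (overall magnification ≈ -0.64).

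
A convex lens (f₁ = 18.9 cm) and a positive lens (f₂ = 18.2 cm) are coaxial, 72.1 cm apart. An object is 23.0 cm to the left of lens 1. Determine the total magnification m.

m = -1.61

Lens 1: 1/d_i1 = 1/(18.9) − 1/(23.0) = 0.009432, so d_i1 = 106.0 cm; m₁ = −d_i1/d_o1 = -4.609.
d_o2 = 72.1 − (106.0) = -33.90 cm (virtual object).
Lens 2: 1/d_i2 = 1/(18.2) − 1/(-33.90) = 0.08444, so d_i2 = 11.84 cm; m₂ = −d_i2/d_o2 = +0.3493.
m = m₁·m₂ = (-4.609)(+0.3493) = -1.61.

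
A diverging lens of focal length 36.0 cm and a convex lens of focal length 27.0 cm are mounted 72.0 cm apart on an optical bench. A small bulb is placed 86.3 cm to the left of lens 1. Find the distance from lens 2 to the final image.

37.4 cm

Lens 1 is diverging, so f₁ = −36.0 cm.
Lens 1: 1/d_i1 = 1/f₁ − 1/d_o1 = 1/(-36.0) − 1/(86.3) = -0.03937, so d_i1 = -25.40 cm.
The intermediate image is 25.40 cm to the left of lens 1 (virtual), which is 72.0 − (-25.40) = 97.40 cm to the left of lens 2, so d_o2 = +97.40 cm.
Lens 2: 1/d_i2 = 1/f₂ − 1/d_o2 = 1/(27.0) − 1/(97.40) = 0.02677, so d_i2 = 37.4 cm.
The final image is real, 37.4 cm to the right of lens 2 (overall magnification ≈ -0.11).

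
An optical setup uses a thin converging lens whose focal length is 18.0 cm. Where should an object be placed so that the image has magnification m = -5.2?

21.5 cm

m = −d_i/d_o ⇒ d_i = −m·d_o.
1/f = 1/d_o + 1/d_i = 1/d_o − 1/(m·d_o) = (1 − 1/m)/d_o, so d_o = f(1 − 1/m) = (18.00)(1 − 1/(-5.2)) = 21.5 cm.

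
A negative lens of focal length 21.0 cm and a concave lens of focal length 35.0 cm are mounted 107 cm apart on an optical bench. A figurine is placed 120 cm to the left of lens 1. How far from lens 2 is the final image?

Lens 1 is diverging, so f₁ = −21.0 cm.
Lens 1: 1/d_i1 = 1/f₁ − 1/d_o1 = 1/(-21.0) − 1/(120) = -0.05595, so d_i1 = -17.87 cm.
The intermediate image is 17.87 cm to the left of lens 1 (virtual), which is 107 − (-17.87) = 124.9 cm to the left of lens 2, so d_o2 = +124.9 cm.
Lens 2 is diverging, so f₂ = −35.0 cm.
Lens 2: 1/d_i2 = 1/f₂ − 1/d_o2 = 1/(-35.0) − 1/(124.9) = -0.03658, so d_i2 = -27.3 cm.
The final image is virtual, 27.3 cm to the left of lens 2 (overall magnification ≈ 0.033).

27.3 cm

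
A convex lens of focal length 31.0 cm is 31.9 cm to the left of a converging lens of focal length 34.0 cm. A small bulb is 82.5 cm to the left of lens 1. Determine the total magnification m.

m = -0.395

Lens 1: 1/d_i1 = 1/(31.0) − 1/(82.5) = 0.02014, so d_i1 = 49.66 cm; m₁ = −d_i1/d_o1 = -0.6019.
d_o2 = 31.9 − (49.66) = -17.76 cm (virtual object).
Lens 2: 1/d_i2 = 1/(34.0) − 1/(-17.76) = 0.08572, so d_i2 = 11.67 cm; m₂ = −d_i2/d_o2 = +0.6569.
m = m₁·m₂ = (-0.6019)(+0.6569) = -0.395.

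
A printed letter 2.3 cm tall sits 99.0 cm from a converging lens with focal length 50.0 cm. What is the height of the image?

2.35 cm

1/d_i = 1/f − 1/d_o = 1/(50.00) − 1/(99.0) = 0.009899, so d_i = 101.0 cm.
m = −d_i/d_o = -1.020.
|h_i| = |m|·h_o = 1.020 × 2.3 = 2.35 cm. The image is real, inverted and enlarged, on the far side of the lens.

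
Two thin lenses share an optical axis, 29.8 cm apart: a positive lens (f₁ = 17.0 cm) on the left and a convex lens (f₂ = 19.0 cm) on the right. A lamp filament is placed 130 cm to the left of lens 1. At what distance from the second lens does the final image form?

22.2 cm

Lens 1: 1/d_i1 = 1/f₁ − 1/d_o1 = 1/(17.0) − 1/(130) = 0.05113, so d_i1 = 19.56 cm.
The intermediate image is 19.56 cm to the right of lens 1, which is 29.8 − (19.56) = 10.24 cm to the left of lens 2, so d_o2 = +10.24 cm.
Lens 2: 1/d_i2 = 1/f₂ − 1/d_o2 = 1/(19.0) − 1/(10.24) = -0.04502, so d_i2 = -22.2 cm.
The final image is virtual, 22.2 cm to the left of lens 2 (overall magnification ≈ -0.33).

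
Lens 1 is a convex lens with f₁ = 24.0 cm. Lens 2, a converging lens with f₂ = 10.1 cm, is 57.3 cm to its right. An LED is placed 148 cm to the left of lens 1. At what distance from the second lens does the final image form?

Lens 1: 1/d_i1 = 1/f₁ − 1/d_o1 = 1/(24.0) − 1/(148) = 0.03491, so d_i1 = 28.65 cm.
The intermediate image is 28.65 cm to the right of lens 1, which is 57.3 − (28.65) = 28.65 cm to the left of lens 2, so d_o2 = +28.65 cm.
Lens 2: 1/d_i2 = 1/f₂ − 1/d_o2 = 1/(10.1) − 1/(28.65) = 0.06411, so d_i2 = 15.6 cm.
The final image is real, 15.6 cm to the right of lens 2 (overall magnification ≈ 0.11).

15.6 cm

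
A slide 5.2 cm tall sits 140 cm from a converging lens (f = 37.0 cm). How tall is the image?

1.87 cm

1/d_i = 1/f − 1/d_o = 1/(37.00) − 1/(140) = 0.01988, so d_i = 50.29 cm.
m = −d_i/d_o = -0.3592.
|h_i| = |m|·h_o = 0.3592 × 5.2 = 1.87 cm. The image is real, inverted and reduced, on the far side of the lens.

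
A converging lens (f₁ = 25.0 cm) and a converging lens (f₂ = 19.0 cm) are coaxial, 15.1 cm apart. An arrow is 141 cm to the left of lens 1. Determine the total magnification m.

m = -0.119

Lens 1: 1/d_i1 = 1/(25.0) − 1/(141) = 0.03291, so d_i1 = 30.39 cm; m₁ = −d_i1/d_o1 = -0.2155.
d_o2 = 15.1 − (30.39) = -15.29 cm (virtual object).
Lens 2: 1/d_i2 = 1/(19.0) − 1/(-15.29) = 0.1180, so d_i2 = 8.472 cm; m₂ = −d_i2/d_o2 = +0.5541.
m = m₁·m₂ = (-0.2155)(+0.5541) = -0.119.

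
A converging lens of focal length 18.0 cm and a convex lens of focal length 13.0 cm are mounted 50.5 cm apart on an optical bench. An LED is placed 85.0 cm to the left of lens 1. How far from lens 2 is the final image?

Lens 1: 1/d_i1 = 1/f₁ − 1/d_o1 = 1/(18.0) − 1/(85.0) = 0.04379, so d_i1 = 22.84 cm.
The intermediate image is 22.84 cm to the right of lens 1, which is 50.5 − (22.84) = 27.66 cm to the left of lens 2, so d_o2 = +27.66 cm.
Lens 2: 1/d_i2 = 1/f₂ − 1/d_o2 = 1/(13.0) − 1/(27.66) = 0.04077, so d_i2 = 24.5 cm.
The final image is real, 24.5 cm to the right of lens 2 (overall magnification ≈ 0.24).

24.5 cm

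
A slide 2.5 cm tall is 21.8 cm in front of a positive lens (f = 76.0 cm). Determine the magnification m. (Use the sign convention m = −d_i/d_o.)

1/d_i = 1/f − 1/d_o = 1/(76.00) − 1/(21.8) = -0.03271, so d_i = -30.57 cm.
m = −d_i/d_o = −(-30.57)/(21.8) = +1.40.
The image is virtual, upright and enlarged, on the same side as the object.

m = +1.40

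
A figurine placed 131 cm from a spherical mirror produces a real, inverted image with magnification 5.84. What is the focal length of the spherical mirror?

m = −d_i/d_o ⇒ d_i = −m·d_o = −(-5.84)·(131) = 765.0 cm.
1/f = 1/d_o + 1/d_i = 1/(131) + 1/(765.0) = 0.008941, so f = 112 cm.
Since f is positive, the spherical mirror is concave.

f = 112 cm (concave)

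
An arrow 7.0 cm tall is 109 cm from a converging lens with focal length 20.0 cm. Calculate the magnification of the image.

1/d_i = 1/f − 1/d_o = 1/(20.00) − 1/(109) = 0.04083, so d_i = 24.49 cm.
m = −d_i/d_o = −(24.49)/(109) = -0.225.
The image is real, inverted and reduced, on the far side of the lens.

m = -0.225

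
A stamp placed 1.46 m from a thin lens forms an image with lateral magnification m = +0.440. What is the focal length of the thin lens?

m = −d_i/d_o ⇒ d_i = −m·d_o = −(+0.440)·(1.46) = -0.6424 m.
1/f = 1/d_o + 1/d_i = 1/(1.46) + 1/(-0.6424) = -0.8717, so f = -1.15 m.
Since f is negative, the thin lens is diverging.

f = -1.15 m (diverging)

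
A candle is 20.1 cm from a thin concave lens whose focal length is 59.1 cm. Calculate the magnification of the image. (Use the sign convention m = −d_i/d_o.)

For a concave lens, f = -59.1 cm.
1/d_i = 1/f − 1/d_o = 1/(-59.10) − 1/(20.1) = -0.06667, so d_i = -15.00 cm.
m = −d_i/d_o = −(-15.00)/(20.1) = +0.746.
The image is virtual, upright and reduced, on the same side as the object.

m = +0.746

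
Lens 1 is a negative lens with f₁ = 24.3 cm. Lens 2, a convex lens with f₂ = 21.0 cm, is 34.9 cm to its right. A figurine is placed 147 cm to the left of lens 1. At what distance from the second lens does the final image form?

Lens 1 is diverging, so f₁ = −24.3 cm.
Lens 1: 1/d_i1 = 1/f₁ − 1/d_o1 = 1/(-24.3) − 1/(147) = -0.04795, so d_i1 = -20.85 cm.
The intermediate image is 20.85 cm to the left of lens 1 (virtual), which is 34.9 − (-20.85) = 55.75 cm to the left of lens 2, so d_o2 = +55.75 cm.
Lens 2: 1/d_i2 = 1/f₂ − 1/d_o2 = 1/(21.0) − 1/(55.75) = 0.02968, so d_i2 = 33.7 cm.
The final image is real, 33.7 cm to the right of lens 2 (overall magnification ≈ -0.086).

33.7 cm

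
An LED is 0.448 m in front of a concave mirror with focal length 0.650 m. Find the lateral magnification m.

1/d_i = 1/f − 1/d_o = 1/(0.6500) − 1/(0.448) = -0.6937, so d_i = -1.442 m.
m = −d_i/d_o = −(-1.442)/(0.448) = +3.22.
The image is virtual, upright and enlarged, behind the mirror.

m = +3.22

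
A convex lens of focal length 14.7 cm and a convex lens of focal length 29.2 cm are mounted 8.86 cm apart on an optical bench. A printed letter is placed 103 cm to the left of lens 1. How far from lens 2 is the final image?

Lens 1: 1/d_i1 = 1/f₁ − 1/d_o1 = 1/(14.7) − 1/(103) = 0.05832, so d_i1 = 17.15 cm.
The intermediate image is 17.15 cm to the right of lens 1, which lies 8.290 cm to the right of lens 2 — a virtual object — so d_o2 = −8.290 cm.
Lens 2: 1/d_i2 = 1/f₂ − 1/d_o2 = 1/(29.2) − 1/(-8.290) = 0.1549, so d_i2 = 6.46 cm.
The final image is real, 6.46 cm to the right of lens 2 (overall magnification ≈ -0.13).

6.46 cm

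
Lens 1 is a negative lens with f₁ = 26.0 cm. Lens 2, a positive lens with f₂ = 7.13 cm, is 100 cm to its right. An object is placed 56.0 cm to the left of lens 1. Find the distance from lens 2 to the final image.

7.59 cm

Lens 1 is diverging, so f₁ = −26.0 cm.
Lens 1: 1/d_i1 = 1/f₁ − 1/d_o1 = 1/(-26.0) − 1/(56.0) = -0.05632, so d_i1 = -17.76 cm.
The intermediate image is 17.76 cm to the left of lens 1 (virtual), which is 100 − (-17.76) = 117.8 cm to the left of lens 2, so d_o2 = +117.8 cm.
Lens 2: 1/d_i2 = 1/f₂ − 1/d_o2 = 1/(7.13) − 1/(117.8) = 0.1318, so d_i2 = 7.59 cm.
The final image is real, 7.59 cm to the right of lens 2 (overall magnification ≈ -0.020).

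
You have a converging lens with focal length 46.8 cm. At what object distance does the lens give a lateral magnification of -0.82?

m = −d_i/d_o ⇒ d_i = −m·d_o.
1/f = 1/d_o + 1/d_i = 1/d_o − 1/(m·d_o) = (1 − 1/m)/d_o, so d_o = f(1 − 1/m) = (46.80)(1 − 1/(-0.82)) = 104 cm.

104 cm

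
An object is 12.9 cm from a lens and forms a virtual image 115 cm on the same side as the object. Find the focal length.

Virtual image ⇒ d_i = −115 cm.
1/f = 1/d_o + 1/d_i = 1/(12.9) + 1/(-115) = 0.06882, so f = 14.5 cm.
Since f is positive, the lens is converging.

f = 14.5 cm (converging)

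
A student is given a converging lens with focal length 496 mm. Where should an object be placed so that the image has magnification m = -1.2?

m = −d_i/d_o ⇒ d_i = −m·d_o.
1/f = 1/d_o + 1/d_i = 1/d_o − 1/(m·d_o) = (1 − 1/m)/d_o, so d_o = f(1 − 1/m) = (496.0)(1 − 1/(-1.2)) = 909 mm.

909 mm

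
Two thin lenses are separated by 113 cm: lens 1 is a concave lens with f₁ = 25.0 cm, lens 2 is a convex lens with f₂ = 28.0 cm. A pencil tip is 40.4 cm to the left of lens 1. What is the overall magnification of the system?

f₁ = −25.0 cm (diverging).
Lens 1: 1/d_i1 = 1/(-25.0) − 1/(40.4) = -0.06475, so d_i1 = -15.44 cm; m₁ = −d_i1/d_o1 = +0.3822.
d_o2 = 113 − (-15.44) = 128.4 cm.
Lens 2: 1/d_i2 = 1/(28.0) − 1/(128.4) = 0.02793, so d_i2 = 35.81 cm; m₂ = −d_i2/d_o2 = -0.2789.
m = m₁·m₂ = (+0.3822)(-0.2789) = -0.107.

m = -0.107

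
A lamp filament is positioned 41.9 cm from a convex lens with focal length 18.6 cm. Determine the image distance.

Lens equation: 1/d_i = 1/f − 1/d_o = 1/(18.60) − 1/(41.9) = 0.05376 − 0.02387 = 0.02990, so d_i = 33.4 cm.
The image is real, inverted and reduced, on the far side of the lens.

33.4 cm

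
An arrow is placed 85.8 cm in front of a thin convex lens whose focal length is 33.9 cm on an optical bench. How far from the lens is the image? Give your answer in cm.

Thin-lens equation: 1/d_i = 1/f − 1/d_o = 1/(33.90) − 1/(85.8) = 0.02950 − 0.01166 = 0.01784, so d_i = 56.0 cm.
The image is real, inverted and reduced, on the far side of the lens.

56.0 cm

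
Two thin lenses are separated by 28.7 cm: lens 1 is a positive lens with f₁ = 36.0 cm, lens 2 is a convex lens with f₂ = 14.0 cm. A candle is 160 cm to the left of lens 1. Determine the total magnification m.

m = -0.128

Lens 1: 1/d_i1 = 1/(36.0) − 1/(160) = 0.02153, so d_i1 = 46.45 cm; m₁ = −d_i1/d_o1 = -0.2903.
d_o2 = 28.7 − (46.45) = -17.75 cm (virtual object).
Lens 2: 1/d_i2 = 1/(14.0) − 1/(-17.75) = 0.1278, so d_i2 = 7.827 cm; m₂ = −d_i2/d_o2 = +0.4409.
m = m₁·m₂ = (-0.2903)(+0.4409) = -0.128.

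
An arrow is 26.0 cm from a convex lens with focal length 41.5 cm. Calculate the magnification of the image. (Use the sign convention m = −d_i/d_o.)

1/d_i = 1/f − 1/d_o = 1/(41.50) − 1/(26.0) = -0.01437, so d_i = -69.61 cm.
m = −d_i/d_o = −(-69.61)/(26.0) = +2.68.
The image is virtual, upright and enlarged, on the same side as the object.

m = +2.68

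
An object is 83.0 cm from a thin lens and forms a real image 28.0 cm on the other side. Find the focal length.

Real image ⇒ d_i = +28.0 cm.
1/f = 1/d_o + 1/d_i = 1/(83.0) + 1/(28.0) = 0.04776, so f = 20.9 cm.
Since f is positive, the thin lens is converging.

f = 20.9 cm (converging)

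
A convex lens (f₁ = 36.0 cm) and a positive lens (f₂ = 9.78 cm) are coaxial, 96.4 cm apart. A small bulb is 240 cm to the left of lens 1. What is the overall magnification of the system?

Lens 1: 1/d_i1 = 1/(36.0) − 1/(240) = 0.02361, so d_i1 = 42.35 cm; m₁ = −d_i1/d_o1 = -0.1765.
d_o2 = 96.4 − (42.35) = 54.05 cm.
Lens 2: 1/d_i2 = 1/(9.78) − 1/(54.05) = 0.08375, so d_i2 = 11.94 cm; m₂ = −d_i2/d_o2 = -0.2209.
m = m₁·m₂ = (-0.1765)(-0.2209) = +0.0390.

m = +0.0390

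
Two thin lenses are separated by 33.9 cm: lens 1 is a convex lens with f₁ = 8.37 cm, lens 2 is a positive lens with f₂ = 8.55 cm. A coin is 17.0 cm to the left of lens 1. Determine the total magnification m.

Lens 1: 1/d_i1 = 1/(8.37) − 1/(17.0) = 0.06065, so d_i1 = 16.49 cm; m₁ = −d_i1/d_o1 = -0.9700.
d_o2 = 33.9 − (16.49) = 17.41 cm.
Lens 2: 1/d_i2 = 1/(8.55) − 1/(17.41) = 0.05952, so d_i2 = 16.80 cm; m₂ = −d_i2/d_o2 = -0.9650.
m = m₁·m₂ = (-0.9700)(-0.9650) = +0.936.

m = +0.936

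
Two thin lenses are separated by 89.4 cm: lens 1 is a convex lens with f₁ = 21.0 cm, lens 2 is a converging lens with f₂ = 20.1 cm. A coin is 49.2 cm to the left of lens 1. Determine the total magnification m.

Lens 1: 1/d_i1 = 1/(21.0) − 1/(49.2) = 0.02729, so d_i1 = 36.64 cm; m₁ = −d_i1/d_o1 = -0.7447.
d_o2 = 89.4 − (36.64) = 52.76 cm.
Lens 2: 1/d_i2 = 1/(20.1) − 1/(52.76) = 0.03080, so d_i2 = 32.47 cm; m₂ = −d_i2/d_o2 = -0.6154.
m = m₁·m₂ = (-0.7447)(-0.6154) = +0.458.

m = +0.458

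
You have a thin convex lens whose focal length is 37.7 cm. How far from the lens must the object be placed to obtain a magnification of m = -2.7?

51.7 cm

m = −d_i/d_o ⇒ d_i = −m·d_o.
1/f = 1/d_o + 1/d_i = 1/d_o − 1/(m·d_o) = (1 − 1/m)/d_o, so d_o = f(1 − 1/m) = (37.70)(1 − 1/(-2.7)) = 51.7 cm.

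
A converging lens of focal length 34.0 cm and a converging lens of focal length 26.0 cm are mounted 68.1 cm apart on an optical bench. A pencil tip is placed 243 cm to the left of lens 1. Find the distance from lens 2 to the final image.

289 cm

Lens 1: 1/d_i1 = 1/f₁ − 1/d_o1 = 1/(34.0) − 1/(243) = 0.02530, so d_i1 = 39.53 cm.
The intermediate image is 39.53 cm to the right of lens 1, which is 68.1 − (39.53) = 28.57 cm to the left of lens 2, so d_o2 = +28.57 cm.
Lens 2: 1/d_i2 = 1/f₂ − 1/d_o2 = 1/(26.0) − 1/(28.57) = 0.003460, so d_i2 = 289 cm.
The final image is real, 289 cm to the right of lens 2 (overall magnification ≈ 1.6).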